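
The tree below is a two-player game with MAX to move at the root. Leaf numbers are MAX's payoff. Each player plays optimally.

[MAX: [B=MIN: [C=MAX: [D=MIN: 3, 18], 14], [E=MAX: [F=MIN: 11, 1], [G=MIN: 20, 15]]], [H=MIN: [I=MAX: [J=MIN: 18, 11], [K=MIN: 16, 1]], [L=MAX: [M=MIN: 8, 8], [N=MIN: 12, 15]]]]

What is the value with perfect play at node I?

11

J: min(18, 11) = 11
K: min(16, 1) = 1
I: max(11, 1) = 11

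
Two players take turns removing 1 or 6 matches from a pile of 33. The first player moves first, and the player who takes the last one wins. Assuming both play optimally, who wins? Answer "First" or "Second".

First

i:   0  1  2  3  4  5  6  7  8  9 10 11 12 13 14 15 16 17 18 19 20 21 22 23 24 25 26 27 28 29 30 31 32 33
     L  W  L  W  L  W  W  L  W  L  W  L  W  W  L  W  L  W  L  W  W  L  W  L  W  L  W  W  L  W  L  W  L  W
Position 33 is W, so the first player wins.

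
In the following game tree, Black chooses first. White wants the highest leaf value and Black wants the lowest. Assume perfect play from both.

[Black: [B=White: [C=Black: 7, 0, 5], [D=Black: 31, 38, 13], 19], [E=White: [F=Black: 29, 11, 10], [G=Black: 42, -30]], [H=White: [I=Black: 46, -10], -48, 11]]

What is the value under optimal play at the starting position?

10

C (Black): min(7, 0, 5) = 0
D (Black): min(31, 38, 13) = 13
B (White): max(0, 13, 19) = 19
F (Black): min(29, 11, 10) = 10
G (Black): min(42, -30) = -30
E (White): max(10, -30) = 10
I (Black): min(46, -10) = -10
H (White): max(-10, -48, 11) = 11
Root (Black): min(19, 10, 11) = 10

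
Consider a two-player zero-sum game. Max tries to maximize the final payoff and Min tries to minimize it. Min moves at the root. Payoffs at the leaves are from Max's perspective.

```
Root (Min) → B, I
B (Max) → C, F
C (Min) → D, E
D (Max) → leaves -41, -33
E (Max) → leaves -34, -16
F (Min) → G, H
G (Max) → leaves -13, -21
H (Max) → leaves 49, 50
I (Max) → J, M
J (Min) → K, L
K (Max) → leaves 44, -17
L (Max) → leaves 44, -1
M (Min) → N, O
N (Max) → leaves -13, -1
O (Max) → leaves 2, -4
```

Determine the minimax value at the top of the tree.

-13

D (Max): max(-41, -33) = -33
E (Max): max(-34, -16) = -16
C (Min): min(-33, -16) = -33
G (Max): max(-13, -21) = -13
H (Max): max(49, 50) = 50
F (Min): min(-13, 50) = -13
B (Max): max(-33, -13) = -13
K (Max): max(44, -17) = 44
L (Max): max(44, -1) = 44
J (Min): min(44, 44) = 44
N (Max): max(-13, -1) = -1
O (Max): max(2, -4) = 2
M (Min): min(-1, 2) = -1
I (Max): max(44, -1) = 44
Root (Min): min(-13, 44) = -13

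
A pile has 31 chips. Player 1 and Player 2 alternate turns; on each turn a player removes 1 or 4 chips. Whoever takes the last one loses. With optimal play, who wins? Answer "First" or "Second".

Second

W/L table (W = player to move can force a win):
i:   0  1  2  3  4  5  6  7  8  9 10 11 12 13 14 15 16 17 18 19 20 21 22 23 24 25 26 27 28 29 30 31
     W  L  W  L  W  W  L  W  L  W  W  L  W  L  W  W  L  W  L  W  W  L  W  L  W  W  L  W  L  W  W  L
Position 31 is L, so the second player wins.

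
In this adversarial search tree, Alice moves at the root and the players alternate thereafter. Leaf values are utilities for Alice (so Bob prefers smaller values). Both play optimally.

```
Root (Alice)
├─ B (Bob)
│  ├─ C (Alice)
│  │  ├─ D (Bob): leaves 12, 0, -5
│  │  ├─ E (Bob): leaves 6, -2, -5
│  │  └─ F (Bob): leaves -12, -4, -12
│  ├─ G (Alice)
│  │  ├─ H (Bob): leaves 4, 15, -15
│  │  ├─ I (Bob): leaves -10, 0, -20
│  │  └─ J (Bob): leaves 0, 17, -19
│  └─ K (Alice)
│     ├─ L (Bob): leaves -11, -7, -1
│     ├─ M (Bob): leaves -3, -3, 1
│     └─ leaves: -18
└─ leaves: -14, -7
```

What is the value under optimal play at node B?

D: min(12, 0, -5) = -5
E: min(6, -2, -5) = -5
F: min(-12, -4, -12) = -12
C: max(-5, -5, -12) = -5
H: min(4, 15, -15) = -15
I: min(-10, 0, -20) = -20
J: min(0, 17, -19) = -19
G: max(-15, -20, -19) = -15
L: min(-11, -7, -1) = -11
M: min(-3, -3, 1) = -3
K: max(-11, -3, -18) = -3
B: min(-5, -15, -3) = -15

-15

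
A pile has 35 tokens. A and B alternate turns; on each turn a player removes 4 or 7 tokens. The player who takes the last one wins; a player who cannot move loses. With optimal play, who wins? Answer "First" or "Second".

i:   0  1  2  3  4  5  6  7  8  9 10 11 12 13 14 15 16 17 18 19 20 21 22 23 24 25 26 27 28 29 30 31 32 33 34 35
     L  L  L  L  W  W  W  W  W  W  W  L  L  L  L  W  W  W  W  W  W  W  L  L  L  L  W  W  W  W  W  W  W  L  L  L
Position 35 is L, so the second player wins.

Second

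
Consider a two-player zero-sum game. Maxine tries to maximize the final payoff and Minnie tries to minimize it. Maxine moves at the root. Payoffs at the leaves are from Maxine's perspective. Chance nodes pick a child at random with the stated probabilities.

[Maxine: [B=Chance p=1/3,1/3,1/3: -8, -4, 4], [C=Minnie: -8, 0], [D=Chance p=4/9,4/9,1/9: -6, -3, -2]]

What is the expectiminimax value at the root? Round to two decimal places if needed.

B (Chance): 1/3·-8 + 1/3·-4 + 1/3·4 = -2.67
C (Minnie): min(-8, 0) = -8
D (Chance): 4/9·-6 + 4/9·-3 + 1/9·-2 = -4.22
Root (Maxine): max(-2.67, -8, -4.22) = -2.67

-2.67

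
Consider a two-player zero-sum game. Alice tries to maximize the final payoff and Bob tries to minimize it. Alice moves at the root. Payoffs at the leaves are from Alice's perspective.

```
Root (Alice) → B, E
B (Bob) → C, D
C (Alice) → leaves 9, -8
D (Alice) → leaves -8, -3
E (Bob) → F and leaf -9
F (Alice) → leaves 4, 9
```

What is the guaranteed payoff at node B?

C: max(9, -8) = 9
D: max(-8, -3) = -3
B: min(9, -3) = -3

-3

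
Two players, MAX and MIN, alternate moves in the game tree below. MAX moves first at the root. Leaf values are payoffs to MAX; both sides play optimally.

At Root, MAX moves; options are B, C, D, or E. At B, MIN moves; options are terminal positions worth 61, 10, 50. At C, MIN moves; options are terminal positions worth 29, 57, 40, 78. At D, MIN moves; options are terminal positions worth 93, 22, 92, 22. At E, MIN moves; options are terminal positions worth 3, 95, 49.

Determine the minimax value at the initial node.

29

B (MIN): min(61, 10, 50) = 10
C (MIN): min(29, 57, 40, 78) = 29
D (MIN): min(93, 22, 92, 22) = 22
E (MIN): min(3, 95, 49) = 3
Root (MAX): max(10, 29, 22, 3) = 29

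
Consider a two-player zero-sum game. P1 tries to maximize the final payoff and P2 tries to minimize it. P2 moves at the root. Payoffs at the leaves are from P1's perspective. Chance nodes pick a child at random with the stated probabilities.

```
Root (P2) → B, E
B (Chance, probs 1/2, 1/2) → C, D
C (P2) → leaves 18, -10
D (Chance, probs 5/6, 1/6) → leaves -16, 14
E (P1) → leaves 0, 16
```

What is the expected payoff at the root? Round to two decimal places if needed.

C (P2): min(18, -10) = -10
D (Chance): 5/6·-16 + 1/6·14 = -11
B (Chance): 1/2·-10 + 1/2·-11 = -10.5
E (P1): max(0, 16) = 16
Root (P2): min(-10.5, 16) = -10.5

-10.5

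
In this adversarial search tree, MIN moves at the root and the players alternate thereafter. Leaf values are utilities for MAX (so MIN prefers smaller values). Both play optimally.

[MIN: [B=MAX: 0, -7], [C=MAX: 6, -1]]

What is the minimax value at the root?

B (MAX): max(0, -7) = 0
C (MAX): max(6, -1) = 6
Root (MIN): min(0, 6) = 0

0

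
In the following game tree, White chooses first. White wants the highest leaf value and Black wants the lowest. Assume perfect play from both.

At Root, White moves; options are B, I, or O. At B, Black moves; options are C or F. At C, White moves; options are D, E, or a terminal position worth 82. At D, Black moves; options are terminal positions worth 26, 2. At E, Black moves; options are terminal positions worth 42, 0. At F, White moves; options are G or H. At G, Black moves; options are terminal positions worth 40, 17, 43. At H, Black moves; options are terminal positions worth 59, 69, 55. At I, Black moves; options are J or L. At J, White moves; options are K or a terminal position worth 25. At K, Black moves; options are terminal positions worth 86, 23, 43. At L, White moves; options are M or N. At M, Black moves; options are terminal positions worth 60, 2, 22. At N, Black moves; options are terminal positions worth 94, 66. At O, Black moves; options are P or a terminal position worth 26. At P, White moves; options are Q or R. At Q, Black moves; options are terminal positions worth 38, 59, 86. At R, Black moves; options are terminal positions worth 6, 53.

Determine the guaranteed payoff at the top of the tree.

55

D (Black): min(26, 2) = 2
E (Black): min(42, 0) = 0
C (White): max(2, 0, 82) = 82
G (Black): min(40, 17, 43) = 17
H (Black): min(59, 69, 55) = 55
F (White): max(17, 55) = 55
B (Black): min(82, 55) = 55
K (Black): min(86, 23, 43) = 23
J (White): max(23, 25) = 25
M (Black): min(60, 2, 22) = 2
N (Black): min(94, 66) = 66
L (White): max(2, 66) = 66
I (Black): min(25, 66) = 25
Q (Black): min(38, 59, 86) = 38
R (Black): min(6, 53) = 6
P (White): max(38, 6) = 38
O (Black): min(38, 26) = 26
Root (White): max(55, 25, 26) = 55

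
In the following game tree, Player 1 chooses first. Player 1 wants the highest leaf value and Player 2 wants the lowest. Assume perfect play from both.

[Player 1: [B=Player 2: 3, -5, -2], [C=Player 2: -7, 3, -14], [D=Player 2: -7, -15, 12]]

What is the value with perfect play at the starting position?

-5

B (Player 2): min(3, -5, -2) = -5
C (Player 2): min(-7, 3, -14) = -14
D (Player 2): min(-7, -15, 12) = -15
Root (Player 1): max(-5, -14, -15) = -5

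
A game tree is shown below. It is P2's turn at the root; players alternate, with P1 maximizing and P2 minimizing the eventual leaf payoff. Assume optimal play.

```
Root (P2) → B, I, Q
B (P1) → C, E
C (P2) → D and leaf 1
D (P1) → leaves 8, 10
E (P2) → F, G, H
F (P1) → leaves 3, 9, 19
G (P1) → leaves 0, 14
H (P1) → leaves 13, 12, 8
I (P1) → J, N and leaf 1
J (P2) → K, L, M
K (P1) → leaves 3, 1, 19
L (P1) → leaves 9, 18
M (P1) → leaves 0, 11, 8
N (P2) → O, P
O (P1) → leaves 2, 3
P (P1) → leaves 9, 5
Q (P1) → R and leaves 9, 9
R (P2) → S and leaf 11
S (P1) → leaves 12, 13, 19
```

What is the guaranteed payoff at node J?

11

K: max(3, 1, 19) = 19
L: max(9, 18) = 18
M: max(0, 11, 8) = 11
J: min(19, 18, 11) = 11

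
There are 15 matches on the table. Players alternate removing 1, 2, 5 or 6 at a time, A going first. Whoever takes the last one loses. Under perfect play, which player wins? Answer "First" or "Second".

Second

Mark each pile size as W (mover wins) or L (mover loses):
i:   0  1  2  3  4  5  6  7  8  9 10 11 12 13 14 15
     W  L  W  W  L  W  W  W  L  W  W  L  W  W  W  L
Position 15 is L, so the second player wins.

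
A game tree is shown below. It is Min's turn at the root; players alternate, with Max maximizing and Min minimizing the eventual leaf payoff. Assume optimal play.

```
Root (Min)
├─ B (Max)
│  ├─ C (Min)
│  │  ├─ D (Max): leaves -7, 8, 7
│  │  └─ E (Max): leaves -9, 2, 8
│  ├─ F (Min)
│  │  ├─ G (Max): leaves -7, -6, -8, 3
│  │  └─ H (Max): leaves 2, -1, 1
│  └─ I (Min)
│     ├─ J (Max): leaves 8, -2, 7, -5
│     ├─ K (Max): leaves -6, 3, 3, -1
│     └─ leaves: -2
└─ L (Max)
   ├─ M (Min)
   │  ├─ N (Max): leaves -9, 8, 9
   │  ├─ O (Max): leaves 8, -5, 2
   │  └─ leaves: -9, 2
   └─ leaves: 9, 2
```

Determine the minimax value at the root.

D (Max): max(-7, 8, 7) = 8
E (Max): max(-9, 2, 8) = 8
C (Min): min(8, 8) = 8
G (Max): max(-7, -6, -8, 3) = 3
H (Max): max(2, -1, 1) = 2
F (Min): min(3, 2) = 2
J (Max): max(8, -2, 7, -5) = 8
K (Max): max(-6, 3, 3, -1) = 3
I (Min): min(8, 3, -2) = -2
B (Max): max(8, 2, -2) = 8
N (Max): max(-9, 8, 9) = 9
O (Max): max(8, -5, 2) = 8
M (Min): min(9, 8, -9, 2) = -9
L (Max): max(-9, 9, 2) = 9
Root (Min): min(8, 9) = 8

8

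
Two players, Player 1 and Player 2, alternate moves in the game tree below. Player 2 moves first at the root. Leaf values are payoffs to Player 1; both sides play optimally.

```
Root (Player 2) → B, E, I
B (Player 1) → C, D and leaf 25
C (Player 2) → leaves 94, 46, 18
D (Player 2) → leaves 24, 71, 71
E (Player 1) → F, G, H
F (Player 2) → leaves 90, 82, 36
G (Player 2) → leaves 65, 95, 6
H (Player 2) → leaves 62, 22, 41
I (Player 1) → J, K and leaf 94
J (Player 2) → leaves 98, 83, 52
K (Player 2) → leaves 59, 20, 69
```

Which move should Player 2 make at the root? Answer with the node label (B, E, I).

C (Player 2): min(94, 46, 18) = 18
D (Player 2): min(24, 71, 71) = 24
B (Player 1): max(18, 24, 25) = 25
F (Player 2): min(90, 82, 36) = 36
G (Player 2): min(65, 95, 6) = 6
H (Player 2): min(62, 22, 41) = 22
E (Player 1): max(36, 6, 22) = 36
J (Player 2): min(98, 83, 52) = 52
K (Player 2): min(59, 20, 69) = 20
I (Player 1): max(52, 20, 94) = 94
Root (Player 2): min(25, 36, 94) = 25
Player 2 picks the child with the lowest value: B (value 25).

B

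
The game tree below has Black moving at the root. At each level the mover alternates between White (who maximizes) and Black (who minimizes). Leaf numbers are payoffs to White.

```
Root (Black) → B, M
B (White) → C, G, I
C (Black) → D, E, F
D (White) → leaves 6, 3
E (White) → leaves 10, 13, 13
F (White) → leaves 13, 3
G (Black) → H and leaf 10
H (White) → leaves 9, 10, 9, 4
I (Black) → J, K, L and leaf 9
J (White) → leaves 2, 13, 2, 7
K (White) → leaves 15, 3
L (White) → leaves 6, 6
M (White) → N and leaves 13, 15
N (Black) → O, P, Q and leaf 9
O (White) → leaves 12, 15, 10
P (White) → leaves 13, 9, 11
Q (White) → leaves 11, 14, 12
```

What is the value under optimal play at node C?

6

D: max(6, 3) = 6
E: max(10, 13, 13) = 13
F: max(13, 3) = 13
C: min(6, 13, 13) = 6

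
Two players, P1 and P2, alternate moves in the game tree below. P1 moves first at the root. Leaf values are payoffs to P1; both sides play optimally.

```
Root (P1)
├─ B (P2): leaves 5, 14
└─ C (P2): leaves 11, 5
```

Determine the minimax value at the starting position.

B (P2): min(5, 14) = 5
C (P2): min(11, 5) = 5
Root (P1): max(5, 5) = 5

5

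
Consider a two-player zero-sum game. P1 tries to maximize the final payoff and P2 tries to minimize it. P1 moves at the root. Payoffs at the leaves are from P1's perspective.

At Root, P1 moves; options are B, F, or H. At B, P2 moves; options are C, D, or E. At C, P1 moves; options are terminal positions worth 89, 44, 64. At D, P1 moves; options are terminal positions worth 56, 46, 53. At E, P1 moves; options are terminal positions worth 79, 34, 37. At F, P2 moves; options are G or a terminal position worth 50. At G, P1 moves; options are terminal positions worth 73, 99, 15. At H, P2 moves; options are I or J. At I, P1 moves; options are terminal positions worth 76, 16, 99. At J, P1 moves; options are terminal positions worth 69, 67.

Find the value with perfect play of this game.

69

C (P1): max(89, 44, 64) = 89
D (P1): max(56, 46, 53) = 56
E (P1): max(79, 34, 37) = 79
B (P2): min(89, 56, 79) = 56
G (P1): max(73, 99, 15) = 99
F (P2): min(99, 50) = 50
I (P1): max(76, 16, 99) = 99
J (P1): max(69, 67) = 69
H (P2): min(99, 69) = 69
Root (P1): max(56, 50, 69) = 69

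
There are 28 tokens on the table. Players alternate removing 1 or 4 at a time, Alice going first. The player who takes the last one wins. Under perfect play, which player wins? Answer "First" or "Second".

First

Compute winning (W) and losing (L) positions by backward induction:
i:   0  1  2  3  4  5  6  7  8  9 10 11 12 13 14 15 16 17 18 19 20 21 22 23 24 25 26 27 28
     L  W  L  W  W  L  W  L  W  W  L  W  L  W  W  L  W  L  W  W  L  W  L  W  W  L  W  L  W
Position 28 is W, so the first player wins.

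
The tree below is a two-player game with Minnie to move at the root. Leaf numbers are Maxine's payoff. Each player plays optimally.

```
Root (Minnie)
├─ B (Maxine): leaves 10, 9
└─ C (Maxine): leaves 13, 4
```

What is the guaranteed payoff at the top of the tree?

B (Maxine): max(10, 9) = 10
C (Maxine): max(13, 4) = 13
Root (Minnie): min(10, 13) = 10

10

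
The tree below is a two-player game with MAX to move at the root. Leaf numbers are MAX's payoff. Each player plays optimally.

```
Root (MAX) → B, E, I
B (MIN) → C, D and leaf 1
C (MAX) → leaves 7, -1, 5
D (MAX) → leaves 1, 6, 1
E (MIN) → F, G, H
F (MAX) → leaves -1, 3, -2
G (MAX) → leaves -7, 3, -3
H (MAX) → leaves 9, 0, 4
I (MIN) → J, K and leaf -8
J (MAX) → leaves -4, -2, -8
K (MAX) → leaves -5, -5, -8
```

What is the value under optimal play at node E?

3

F: max(-1, 3, -2) = 3
G: max(-7, 3, -3) = 3
H: max(9, 0, 4) = 9
E: min(3, 3, 9) = 3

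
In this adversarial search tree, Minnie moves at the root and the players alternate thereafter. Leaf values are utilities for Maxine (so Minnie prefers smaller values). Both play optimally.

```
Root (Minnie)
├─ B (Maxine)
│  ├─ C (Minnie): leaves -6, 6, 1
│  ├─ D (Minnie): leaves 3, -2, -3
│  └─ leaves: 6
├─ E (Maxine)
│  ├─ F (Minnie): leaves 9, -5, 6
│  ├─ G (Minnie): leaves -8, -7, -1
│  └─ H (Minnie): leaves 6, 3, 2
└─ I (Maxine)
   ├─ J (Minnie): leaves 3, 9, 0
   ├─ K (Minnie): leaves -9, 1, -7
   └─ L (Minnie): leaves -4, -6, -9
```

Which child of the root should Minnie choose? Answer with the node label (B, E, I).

I

C (Minnie): min(-6, 6, 1) = -6
D (Minnie): min(3, -2, -3) = -3
B (Maxine): max(-6, -3, 6) = 6
F (Minnie): min(9, -5, 6) = -5
G (Minnie): min(-8, -7, -1) = -8
H (Minnie): min(6, 3, 2) = 2
E (Maxine): max(-5, -8, 2) = 2
J (Minnie): min(3, 9, 0) = 0
K (Minnie): min(-9, 1, -7) = -9
L (Minnie): min(-4, -6, -9) = -9
I (Maxine): max(0, -9, -9) = 0
Root (Minnie): min(6, 2, 0) = 0
Minnie picks the child with the lowest value: I (value 0).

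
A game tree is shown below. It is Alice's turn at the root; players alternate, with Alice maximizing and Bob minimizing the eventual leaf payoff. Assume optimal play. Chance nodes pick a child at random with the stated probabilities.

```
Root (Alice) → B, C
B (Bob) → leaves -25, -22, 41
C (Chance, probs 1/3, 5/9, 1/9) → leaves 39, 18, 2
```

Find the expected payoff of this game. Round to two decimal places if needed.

B (Bob): min(-25, -22, 41) = -25
C (Chance): 1/3·39 + 5/9·18 + 1/9·2 = 23.22
Root (Alice): max(-25, 23.22) = 23.22

23.22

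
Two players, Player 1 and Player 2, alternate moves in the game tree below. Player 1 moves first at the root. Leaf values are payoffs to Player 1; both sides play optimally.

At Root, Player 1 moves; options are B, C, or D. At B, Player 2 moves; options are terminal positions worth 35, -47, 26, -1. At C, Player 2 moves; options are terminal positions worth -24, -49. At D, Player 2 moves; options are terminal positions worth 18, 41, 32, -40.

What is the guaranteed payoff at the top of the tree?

-40

B (Player 2): min(35, -47, 26, -1) = -47
C (Player 2): min(-24, -49) = -49
D (Player 2): min(18, 41, 32, -40) = -40
Root (Player 1): max(-47, -49, -40) = -40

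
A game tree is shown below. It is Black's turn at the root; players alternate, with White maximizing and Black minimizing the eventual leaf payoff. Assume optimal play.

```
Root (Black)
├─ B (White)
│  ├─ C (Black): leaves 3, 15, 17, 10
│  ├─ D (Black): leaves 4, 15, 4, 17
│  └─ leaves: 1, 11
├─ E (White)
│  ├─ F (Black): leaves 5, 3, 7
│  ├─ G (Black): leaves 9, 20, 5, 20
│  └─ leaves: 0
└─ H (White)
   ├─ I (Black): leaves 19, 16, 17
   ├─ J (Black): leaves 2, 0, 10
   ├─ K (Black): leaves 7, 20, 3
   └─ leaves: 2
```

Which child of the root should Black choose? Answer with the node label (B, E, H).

E

C (Black): min(3, 15, 17, 10) = 3
D (Black): min(4, 15, 4, 17) = 4
B (White): max(3, 4, 1, 11) = 11
F (Black): min(5, 3, 7) = 3
G (Black): min(9, 20, 5, 20) = 5
E (White): max(3, 5, 0) = 5
I (Black): min(19, 16, 17) = 16
J (Black): min(2, 0, 10) = 0
K (Black): min(7, 20, 3) = 3
H (White): max(16, 0, 3, 2) = 16
Root (Black): min(11, 5, 16) = 5
Black picks the child with the lowest value: E (value 5).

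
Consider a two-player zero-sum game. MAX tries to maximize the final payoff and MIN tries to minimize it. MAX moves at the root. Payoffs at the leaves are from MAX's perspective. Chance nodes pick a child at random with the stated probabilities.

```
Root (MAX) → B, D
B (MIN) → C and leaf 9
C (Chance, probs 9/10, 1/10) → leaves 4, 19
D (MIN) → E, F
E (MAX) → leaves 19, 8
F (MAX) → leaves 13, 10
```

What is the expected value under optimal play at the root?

C (Chance): 9/10·4 + 1/10·19 = 5.5
B (MIN): min(5.5, 9) = 5.5
E (MAX): max(19, 8) = 19
F (MAX): max(13, 10) = 13
D (MIN): min(19, 13) = 13
Root (MAX): max(5.5, 13) = 13

13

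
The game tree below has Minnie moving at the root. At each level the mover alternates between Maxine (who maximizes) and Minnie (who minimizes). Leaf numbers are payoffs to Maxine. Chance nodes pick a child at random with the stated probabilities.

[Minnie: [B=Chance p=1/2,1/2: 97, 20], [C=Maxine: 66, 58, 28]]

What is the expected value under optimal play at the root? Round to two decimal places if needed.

58.5

B (Chance): 1/2·97 + 1/2·20 = 58.5
C (Maxine): max(66, 58, 28) = 66
Root (Minnie): min(58.5, 66) = 58.5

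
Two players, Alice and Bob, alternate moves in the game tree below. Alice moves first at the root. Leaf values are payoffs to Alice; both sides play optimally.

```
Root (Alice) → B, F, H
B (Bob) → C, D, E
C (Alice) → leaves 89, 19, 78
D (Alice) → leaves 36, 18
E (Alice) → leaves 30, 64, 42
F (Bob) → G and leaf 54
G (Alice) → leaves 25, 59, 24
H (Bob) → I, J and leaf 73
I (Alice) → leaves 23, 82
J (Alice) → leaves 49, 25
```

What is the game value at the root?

C (Alice): max(89, 19, 78) = 89
D (Alice): max(36, 18) = 36
E (Alice): max(30, 64, 42) = 64
B (Bob): min(89, 36, 64) = 36
G (Alice): max(25, 59, 24) = 59
F (Bob): min(59, 54) = 54
I (Alice): max(23, 82) = 82
J (Alice): max(49, 25) = 49
H (Bob): min(82, 49, 73) = 49
Root (Alice): max(36, 54, 49) = 54

54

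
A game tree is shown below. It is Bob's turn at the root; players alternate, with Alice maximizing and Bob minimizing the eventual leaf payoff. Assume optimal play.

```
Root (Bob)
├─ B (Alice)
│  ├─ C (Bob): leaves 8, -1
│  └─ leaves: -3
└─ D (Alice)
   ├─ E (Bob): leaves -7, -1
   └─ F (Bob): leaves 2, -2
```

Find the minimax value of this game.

-2

C (Bob): min(8, -1) = -1
B (Alice): max(-1, -3) = -1
E (Bob): min(-7, -1) = -7
F (Bob): min(2, -2) = -2
D (Alice): max(-7, -2) = -2
Root (Bob): min(-1, -2) = -2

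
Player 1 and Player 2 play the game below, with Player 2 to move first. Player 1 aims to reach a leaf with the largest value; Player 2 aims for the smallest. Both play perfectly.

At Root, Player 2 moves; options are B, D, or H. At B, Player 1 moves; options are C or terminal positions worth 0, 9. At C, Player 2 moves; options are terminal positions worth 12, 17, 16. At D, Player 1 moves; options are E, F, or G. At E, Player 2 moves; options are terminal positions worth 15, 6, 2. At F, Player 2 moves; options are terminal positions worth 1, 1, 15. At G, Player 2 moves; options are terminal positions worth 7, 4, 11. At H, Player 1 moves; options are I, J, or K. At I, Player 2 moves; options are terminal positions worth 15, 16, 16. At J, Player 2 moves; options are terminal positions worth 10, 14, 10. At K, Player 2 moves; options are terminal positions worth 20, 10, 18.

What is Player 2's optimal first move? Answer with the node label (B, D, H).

D

C (Player 2): min(12, 17, 16) = 12
B (Player 1): max(12, 0, 9) = 12
E (Player 2): min(15, 6, 2) = 2
F (Player 2): min(1, 1, 15) = 1
G (Player 2): min(7, 4, 11) = 4
D (Player 1): max(2, 1, 4) = 4
I (Player 2): min(15, 16, 16) = 15
J (Player 2): min(10, 14, 10) = 10
K (Player 2): min(20, 10, 18) = 10
H (Player 1): max(15, 10, 10) = 15
Root (Player 2): min(12, 4, 15) = 4
Player 2 picks the child with the lowest value: D (value 4).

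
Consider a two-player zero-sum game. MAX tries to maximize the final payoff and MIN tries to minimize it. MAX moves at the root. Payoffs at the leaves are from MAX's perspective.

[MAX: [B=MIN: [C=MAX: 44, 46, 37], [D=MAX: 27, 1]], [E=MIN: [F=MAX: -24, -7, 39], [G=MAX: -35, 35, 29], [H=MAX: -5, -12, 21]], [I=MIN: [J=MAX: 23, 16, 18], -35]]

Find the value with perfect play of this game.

C (MAX): max(44, 46, 37) = 46
D (MAX): max(27, 1) = 27
B (MIN): min(46, 27) = 27
F (MAX): max(-24, -7, 39) = 39
G (MAX): max(-35, 35, 29) = 35
H (MAX): max(-5, -12, 21) = 21
E (MIN): min(39, 35, 21) = 21
J (MAX): max(23, 16, 18) = 23
I (MIN): min(23, -35) = -35
Root (MAX): max(27, 21, -35) = 27

27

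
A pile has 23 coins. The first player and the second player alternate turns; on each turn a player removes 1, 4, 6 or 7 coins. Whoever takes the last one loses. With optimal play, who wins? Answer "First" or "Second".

First

i:   0  1  2  3  4  5  6  7  8  9 10 11 12 13 14 15 16 17 18 19 20 21 22 23
     W  L  W  L  W  W  L  W  W  W  W  L  W  W  L  W  L  W  W  L  W  W  W  W
Position 23 is W, so the first player wins.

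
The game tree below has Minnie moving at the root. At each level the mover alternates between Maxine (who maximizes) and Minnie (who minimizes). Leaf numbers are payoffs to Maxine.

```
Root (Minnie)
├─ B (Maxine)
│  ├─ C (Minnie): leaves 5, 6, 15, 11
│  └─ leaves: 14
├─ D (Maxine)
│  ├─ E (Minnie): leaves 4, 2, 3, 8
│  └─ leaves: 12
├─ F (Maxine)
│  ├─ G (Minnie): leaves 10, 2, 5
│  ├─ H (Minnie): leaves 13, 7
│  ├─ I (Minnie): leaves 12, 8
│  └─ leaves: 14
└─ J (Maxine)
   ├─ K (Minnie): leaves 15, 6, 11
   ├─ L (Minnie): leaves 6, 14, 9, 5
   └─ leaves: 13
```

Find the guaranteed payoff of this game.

12

C (Minnie): min(5, 6, 15, 11) = 5
B (Maxine): max(5, 14) = 14
E (Minnie): min(4, 2, 3, 8) = 2
D (Maxine): max(2, 12) = 12
G (Minnie): min(10, 2, 5) = 2
H (Minnie): min(13, 7) = 7
I (Minnie): min(12, 8) = 8
F (Maxine): max(2, 7, 8, 14) = 14
K (Minnie): min(15, 6, 11) = 6
L (Minnie): min(6, 14, 9, 5) = 5
J (Maxine): max(6, 5, 13) = 13
Root (Minnie): min(14, 12, 14, 13) = 12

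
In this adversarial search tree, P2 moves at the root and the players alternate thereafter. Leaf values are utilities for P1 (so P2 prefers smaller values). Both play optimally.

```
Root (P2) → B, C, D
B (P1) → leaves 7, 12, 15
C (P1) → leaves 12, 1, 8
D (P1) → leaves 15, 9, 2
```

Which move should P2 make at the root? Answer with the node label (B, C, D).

C

B (P1): max(7, 12, 15) = 15
C (P1): max(12, 1, 8) = 12
D (P1): max(15, 9, 2) = 15
Root (P2): min(15, 12, 15) = 12
P2 picks the child with the lowest value: C (value 12).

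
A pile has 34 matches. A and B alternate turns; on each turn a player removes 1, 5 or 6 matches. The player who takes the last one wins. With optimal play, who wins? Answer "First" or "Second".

Positions where the player to move wins (W) vs loses (L):
i:   0  1  2  3  4  5  6  7  8  9 10 11 12 13 14 15 16 17 18 19 20 21 22 23 24 25 26 27 28 29 30 31 32 33 34
     L  W  L  W  L  W  W  W  W  W  W  L  W  L  W  L  W  W  W  W  W  W  L  W  L  W  L  W  W  W  W  W  W  L  W
Position 34 is W, so the first player wins.

First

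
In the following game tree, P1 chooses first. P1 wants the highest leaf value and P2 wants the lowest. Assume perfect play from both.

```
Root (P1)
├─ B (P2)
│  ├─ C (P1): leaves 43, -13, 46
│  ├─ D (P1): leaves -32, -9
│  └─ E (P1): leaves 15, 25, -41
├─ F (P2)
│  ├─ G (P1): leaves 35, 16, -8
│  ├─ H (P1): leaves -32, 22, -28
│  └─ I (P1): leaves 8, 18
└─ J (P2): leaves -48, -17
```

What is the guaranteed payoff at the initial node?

C (P1): max(43, -13, 46) = 46
D (P1): max(-32, -9) = -9
E (P1): max(15, 25, -41) = 25
B (P2): min(46, -9, 25) = -9
G (P1): max(35, 16, -8) = 35
H (P1): max(-32, 22, -28) = 22
I (P1): max(8, 18) = 18
F (P2): min(35, 22, 18) = 18
J (P2): min(-48, -17) = -48
Root (P1): max(-9, 18, -48) = 18

18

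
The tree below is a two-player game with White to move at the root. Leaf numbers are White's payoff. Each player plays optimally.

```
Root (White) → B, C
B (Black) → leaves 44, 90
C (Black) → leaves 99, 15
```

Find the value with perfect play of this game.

44

B (Black): min(44, 90) = 44
C (Black): min(99, 15) = 15
Root (White): max(44, 15) = 44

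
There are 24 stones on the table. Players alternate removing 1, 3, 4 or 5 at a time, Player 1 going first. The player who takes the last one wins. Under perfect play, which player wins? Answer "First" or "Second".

Second

i:   0  1  2  3  4  5  6  7  8  9 10 11 12 13 14 15 16 17 18 19 20 21 22 23 24
     L  W  L  W  W  W  W  W  L  W  L  W  W  W  W  W  L  W  L  W  W  W  W  W  L
Position 24 is L, so the second player wins.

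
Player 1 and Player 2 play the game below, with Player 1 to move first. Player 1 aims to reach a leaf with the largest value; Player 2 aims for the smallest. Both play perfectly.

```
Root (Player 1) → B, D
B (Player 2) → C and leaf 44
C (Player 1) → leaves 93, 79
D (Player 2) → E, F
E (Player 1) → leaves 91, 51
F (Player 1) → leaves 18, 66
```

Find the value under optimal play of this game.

66

C (Player 1): max(93, 79) = 93
B (Player 2): min(93, 44) = 44
E (Player 1): max(91, 51) = 91
F (Player 1): max(18, 66) = 66
D (Player 2): min(91, 66) = 66
Root (Player 1): max(44, 66) = 66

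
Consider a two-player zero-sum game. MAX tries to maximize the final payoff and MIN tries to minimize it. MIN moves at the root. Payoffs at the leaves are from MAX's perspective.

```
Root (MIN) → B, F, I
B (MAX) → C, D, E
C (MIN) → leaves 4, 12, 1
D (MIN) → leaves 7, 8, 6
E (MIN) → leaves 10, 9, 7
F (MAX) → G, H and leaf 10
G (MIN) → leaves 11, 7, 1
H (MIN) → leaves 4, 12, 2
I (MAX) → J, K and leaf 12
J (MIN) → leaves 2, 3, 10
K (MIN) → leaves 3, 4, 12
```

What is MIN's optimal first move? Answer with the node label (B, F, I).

C (MIN): min(4, 12, 1) = 1
D (MIN): min(7, 8, 6) = 6
E (MIN): min(10, 9, 7) = 7
B (MAX): max(1, 6, 7) = 7
G (MIN): min(11, 7, 1) = 1
H (MIN): min(4, 12, 2) = 2
F (MAX): max(1, 2, 10) = 10
J (MIN): min(2, 3, 10) = 2
K (MIN): min(3, 4, 12) = 3
I (MAX): max(2, 3, 12) = 12
Root (MIN): min(7, 10, 12) = 7
MIN picks the child with the lowest value: B (value 7).

B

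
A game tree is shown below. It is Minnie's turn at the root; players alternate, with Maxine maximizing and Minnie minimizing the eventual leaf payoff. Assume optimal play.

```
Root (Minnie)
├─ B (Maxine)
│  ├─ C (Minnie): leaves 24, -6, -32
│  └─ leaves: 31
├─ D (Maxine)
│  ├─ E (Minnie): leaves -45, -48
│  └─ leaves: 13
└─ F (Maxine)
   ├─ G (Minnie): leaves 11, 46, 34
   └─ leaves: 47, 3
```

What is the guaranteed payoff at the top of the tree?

13

C (Minnie): min(24, -6, -32) = -32
B (Maxine): max(-32, 31) = 31
E (Minnie): min(-45, -48) = -48
D (Maxine): max(-48, 13) = 13
G (Minnie): min(11, 46, 34) = 11
F (Maxine): max(11, 47, 3) = 47
Root (Minnie): min(31, 13, 47) = 13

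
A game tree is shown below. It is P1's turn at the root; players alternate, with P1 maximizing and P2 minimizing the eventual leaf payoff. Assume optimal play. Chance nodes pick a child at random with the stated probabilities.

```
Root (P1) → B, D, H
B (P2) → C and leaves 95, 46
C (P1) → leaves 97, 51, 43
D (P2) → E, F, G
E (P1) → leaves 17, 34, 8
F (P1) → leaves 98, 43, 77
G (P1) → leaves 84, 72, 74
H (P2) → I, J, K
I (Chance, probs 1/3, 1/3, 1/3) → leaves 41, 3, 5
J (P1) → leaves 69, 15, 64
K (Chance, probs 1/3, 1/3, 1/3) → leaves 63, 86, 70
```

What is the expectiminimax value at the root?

C (P1): max(97, 51, 43) = 97
B (P2): min(97, 95, 46) = 46
E (P1): max(17, 34, 8) = 34
F (P1): max(98, 43, 77) = 98
G (P1): max(84, 72, 74) = 84
D (P2): min(34, 98, 84) = 34
I (Chance): 1/3·41 + 1/3·3 + 1/3·5 = 16.33
J (P1): max(69, 15, 64) = 69
K (Chance): 1/3·63 + 1/3·86 + 1/3·70 = 73
H (P2): min(16.33, 69, 73) = 16.33
Root (P1): max(46, 34, 16.33) = 46

46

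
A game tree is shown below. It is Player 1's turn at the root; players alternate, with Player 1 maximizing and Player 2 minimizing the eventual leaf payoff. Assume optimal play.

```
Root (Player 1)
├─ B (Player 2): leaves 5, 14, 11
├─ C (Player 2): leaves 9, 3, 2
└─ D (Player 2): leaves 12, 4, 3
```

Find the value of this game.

5

B (Player 2): min(5, 14, 11) = 5
C (Player 2): min(9, 3, 2) = 2
D (Player 2): min(12, 4, 3) = 3
Root (Player 1): max(5, 2, 3) = 5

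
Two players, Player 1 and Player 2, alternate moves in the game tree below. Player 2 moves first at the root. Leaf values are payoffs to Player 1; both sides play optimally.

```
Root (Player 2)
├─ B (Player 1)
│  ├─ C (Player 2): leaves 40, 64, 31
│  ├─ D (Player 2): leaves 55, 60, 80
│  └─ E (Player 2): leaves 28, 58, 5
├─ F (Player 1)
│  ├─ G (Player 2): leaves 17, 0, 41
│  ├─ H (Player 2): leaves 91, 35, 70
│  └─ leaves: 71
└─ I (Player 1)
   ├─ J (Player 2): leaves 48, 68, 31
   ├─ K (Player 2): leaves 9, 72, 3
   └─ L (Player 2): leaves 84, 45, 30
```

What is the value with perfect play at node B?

C: min(40, 64, 31) = 31
D: min(55, 60, 80) = 55
E: min(28, 58, 5) = 5
B: max(31, 55, 5) = 55

55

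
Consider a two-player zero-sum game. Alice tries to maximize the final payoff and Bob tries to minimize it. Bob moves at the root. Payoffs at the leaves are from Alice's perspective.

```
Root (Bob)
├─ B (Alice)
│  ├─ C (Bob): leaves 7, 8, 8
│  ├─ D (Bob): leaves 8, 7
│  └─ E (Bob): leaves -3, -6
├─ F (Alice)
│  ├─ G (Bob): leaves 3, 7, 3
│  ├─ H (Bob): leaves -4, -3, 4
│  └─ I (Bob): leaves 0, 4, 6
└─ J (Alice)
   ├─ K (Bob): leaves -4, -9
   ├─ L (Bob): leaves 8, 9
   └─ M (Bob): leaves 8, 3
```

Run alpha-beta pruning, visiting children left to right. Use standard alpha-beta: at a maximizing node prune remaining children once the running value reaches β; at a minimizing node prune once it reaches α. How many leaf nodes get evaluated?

C [α=-∞,β=+∞]: v=7
D [α=7,β=+∞]: v=7
E [α=7,β=+∞]: v=-3 after child 1 ≤ α → α-cutoff, skip 1
B [α=-∞,β=+∞]: v=7
G [α=-∞,β=7]: v=3
H [α=3,β=7]: v=-4 after child 1 ≤ α → α-cutoff, skip 2
I [α=3,β=7]: v=0 after child 1 ≤ α → α-cutoff, skip 2
F [α=-∞,β=7]: v=3
K [α=-∞,β=3]: v=-9
L [α=-9,β=3]: v=8
J [α=-∞,β=3]: v=8 after child 2 ≥ β → β-cutoff, skip 1
Root [α=-∞,β=+∞]: v=3
Leaves evaluated: 15 of 22.

15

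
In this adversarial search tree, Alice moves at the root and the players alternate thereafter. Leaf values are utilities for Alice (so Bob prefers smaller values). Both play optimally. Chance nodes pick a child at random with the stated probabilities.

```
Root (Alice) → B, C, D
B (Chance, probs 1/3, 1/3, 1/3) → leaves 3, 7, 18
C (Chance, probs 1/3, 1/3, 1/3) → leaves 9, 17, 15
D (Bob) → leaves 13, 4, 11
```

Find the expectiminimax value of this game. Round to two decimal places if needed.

B (Chance): 1/3·3 + 1/3·7 + 1/3·18 = 9.33
C (Chance): 1/3·9 + 1/3·17 + 1/3·15 = 13.67
D (Bob): min(13, 4, 11) = 4
Root (Alice): max(9.33, 13.67, 4) = 13.67

13.67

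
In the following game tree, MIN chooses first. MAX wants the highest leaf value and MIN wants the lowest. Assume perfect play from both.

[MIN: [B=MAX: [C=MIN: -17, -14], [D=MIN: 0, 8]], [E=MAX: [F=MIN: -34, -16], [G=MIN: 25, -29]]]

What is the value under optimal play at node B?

0

C: min(-17, -14) = -17
D: min(0, 8) = 0
B: max(-17, 0) = 0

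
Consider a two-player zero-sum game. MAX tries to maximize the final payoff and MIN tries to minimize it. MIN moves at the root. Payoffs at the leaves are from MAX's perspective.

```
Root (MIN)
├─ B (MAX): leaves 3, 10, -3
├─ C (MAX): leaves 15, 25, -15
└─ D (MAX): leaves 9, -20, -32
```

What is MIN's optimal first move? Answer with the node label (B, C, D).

B (MAX): max(3, 10, -3) = 10
C (MAX): max(15, 25, -15) = 25
D (MAX): max(9, -20, -32) = 9
Root (MIN): min(10, 25, 9) = 9
MIN picks the child with the lowest value: D (value 9).

D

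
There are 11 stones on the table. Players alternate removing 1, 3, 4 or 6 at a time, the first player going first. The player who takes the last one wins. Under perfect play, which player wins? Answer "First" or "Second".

Compute winning (W) and losing (L) positions by backward induction:
i:   0  1  2  3  4  5  6  7  8  9 10 11
     L  W  L  W  W  W  W  L  W  L  W  W
Position 11 is W, so the first player wins.

First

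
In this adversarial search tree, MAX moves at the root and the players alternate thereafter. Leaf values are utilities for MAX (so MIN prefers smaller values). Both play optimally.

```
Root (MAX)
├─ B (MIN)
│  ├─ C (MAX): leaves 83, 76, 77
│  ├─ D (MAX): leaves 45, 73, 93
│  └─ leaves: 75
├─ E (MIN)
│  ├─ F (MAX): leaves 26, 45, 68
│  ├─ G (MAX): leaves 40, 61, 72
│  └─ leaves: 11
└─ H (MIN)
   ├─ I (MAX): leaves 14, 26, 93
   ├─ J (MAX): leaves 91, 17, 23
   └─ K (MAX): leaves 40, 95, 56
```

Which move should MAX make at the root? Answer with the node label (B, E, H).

H

C (MAX): max(83, 76, 77) = 83
D (MAX): max(45, 73, 93) = 93
B (MIN): min(83, 93, 75) = 75
F (MAX): max(26, 45, 68) = 68
G (MAX): max(40, 61, 72) = 72
E (MIN): min(68, 72, 11) = 11
I (MAX): max(14, 26, 93) = 93
J (MAX): max(91, 17, 23) = 91
K (MAX): max(40, 95, 56) = 95
H (MIN): min(93, 91, 95) = 91
Root (MAX): max(75, 11, 91) = 91
MAX picks the child with the highest value: H (value 91).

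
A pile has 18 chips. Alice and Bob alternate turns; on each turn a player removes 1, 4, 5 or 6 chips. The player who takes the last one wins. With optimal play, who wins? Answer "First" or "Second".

Positions where the player to move wins (W) vs loses (L):
i:   0  1  2  3  4  5  6  7  8  9 10 11 12 13 14 15 16 17 18
     L  W  L  W  W  W  W  W  W  L  W  L  W  W  W  W  W  W  L
Position 18 is L, so the second player wins.

Second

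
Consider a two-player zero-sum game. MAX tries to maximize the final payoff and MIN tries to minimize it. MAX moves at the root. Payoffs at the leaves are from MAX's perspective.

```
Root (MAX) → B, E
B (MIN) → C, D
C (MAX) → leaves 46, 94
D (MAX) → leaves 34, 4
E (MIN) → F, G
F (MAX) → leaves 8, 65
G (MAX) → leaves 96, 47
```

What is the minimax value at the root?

65

C (MAX): max(46, 94) = 94
D (MAX): max(34, 4) = 34
B (MIN): min(94, 34) = 34
F (MAX): max(8, 65) = 65
G (MAX): max(96, 47) = 96
E (MIN): min(65, 96) = 65
Root (MAX): max(34, 65) = 65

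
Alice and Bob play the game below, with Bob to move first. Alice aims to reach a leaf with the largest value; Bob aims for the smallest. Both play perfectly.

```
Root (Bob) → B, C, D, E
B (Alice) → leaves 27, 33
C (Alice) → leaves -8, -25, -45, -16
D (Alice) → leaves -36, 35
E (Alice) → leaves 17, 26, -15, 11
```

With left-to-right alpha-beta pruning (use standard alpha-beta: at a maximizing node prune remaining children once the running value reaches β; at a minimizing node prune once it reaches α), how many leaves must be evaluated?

B [α=-∞,β=+∞]: v=33
C [α=-∞,β=33]: v=-8
D [α=-∞,β=-8]: v=35
E [α=-∞,β=-8]: v=17 after child 1 ≥ β → β-cutoff, skip 3
Root [α=-∞,β=+∞]: v=-8
Leaves evaluated: 9 of 12.

9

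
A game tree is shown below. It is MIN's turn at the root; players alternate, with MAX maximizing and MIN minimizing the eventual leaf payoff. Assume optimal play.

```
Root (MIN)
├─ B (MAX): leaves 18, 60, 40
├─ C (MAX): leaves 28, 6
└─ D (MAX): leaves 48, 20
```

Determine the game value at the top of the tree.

B (MAX): max(18, 60, 40) = 60
C (MAX): max(28, 6) = 28
D (MAX): max(48, 20) = 48
Root (MIN): min(60, 28, 48) = 28

28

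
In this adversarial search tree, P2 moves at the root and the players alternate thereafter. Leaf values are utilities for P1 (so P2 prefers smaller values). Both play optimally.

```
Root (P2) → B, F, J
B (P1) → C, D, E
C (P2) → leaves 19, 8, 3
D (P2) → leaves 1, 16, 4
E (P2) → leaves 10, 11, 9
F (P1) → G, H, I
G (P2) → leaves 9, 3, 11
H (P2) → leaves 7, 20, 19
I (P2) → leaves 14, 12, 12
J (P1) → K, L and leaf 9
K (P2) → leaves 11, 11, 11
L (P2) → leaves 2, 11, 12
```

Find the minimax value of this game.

9

C (P2): min(19, 8, 3) = 3
D (P2): min(1, 16, 4) = 1
E (P2): min(10, 11, 9) = 9
B (P1): max(3, 1, 9) = 9
G (P2): min(9, 3, 11) = 3
H (P2): min(7, 20, 19) = 7
I (P2): min(14, 12, 12) = 12
F (P1): max(3, 7, 12) = 12
K (P2): min(11, 11, 11) = 11
L (P2): min(2, 11, 12) = 2
J (P1): max(11, 2, 9) = 11
Root (P2): min(9, 12, 11) = 9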